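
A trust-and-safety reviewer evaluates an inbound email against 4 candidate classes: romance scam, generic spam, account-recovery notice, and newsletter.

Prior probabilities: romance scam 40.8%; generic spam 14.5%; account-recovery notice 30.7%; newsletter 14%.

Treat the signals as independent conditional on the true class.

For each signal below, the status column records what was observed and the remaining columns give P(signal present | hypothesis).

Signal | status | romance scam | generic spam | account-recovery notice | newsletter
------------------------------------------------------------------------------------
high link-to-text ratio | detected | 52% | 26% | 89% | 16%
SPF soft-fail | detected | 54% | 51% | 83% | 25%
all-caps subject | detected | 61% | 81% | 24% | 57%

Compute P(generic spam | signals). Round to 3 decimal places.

Multiply each prior by the joint likelihood of the signal pattern:
  romance scam: 0.408 × 0.52 × 0.54 × 0.61 = 0.069886
  generic spam: 0.145 × 0.26 × 0.51 × 0.81 = 0.015574
  account-recovery notice: 0.307 × 0.89 × 0.83 × 0.24 = 0.054427
  newsletter: 0.140 × 0.16 × 0.25 × 0.57 = 0.003192
The unnormalized weights sum to 0.14308.
P(generic spam | evidence) = 0.015574 / 0.14308 ≈ 0.109.

0.109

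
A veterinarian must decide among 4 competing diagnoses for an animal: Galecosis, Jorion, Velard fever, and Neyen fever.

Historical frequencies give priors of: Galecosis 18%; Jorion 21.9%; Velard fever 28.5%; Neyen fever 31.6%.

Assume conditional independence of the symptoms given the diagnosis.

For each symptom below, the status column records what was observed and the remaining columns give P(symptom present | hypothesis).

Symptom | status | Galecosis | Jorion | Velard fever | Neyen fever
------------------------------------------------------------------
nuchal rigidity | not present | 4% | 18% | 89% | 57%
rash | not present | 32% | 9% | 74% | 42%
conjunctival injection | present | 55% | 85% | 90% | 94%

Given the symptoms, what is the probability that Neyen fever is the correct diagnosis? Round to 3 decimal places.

0.260

By Bayes' rule with conditional independence, the unnormalized weight for each hypothesis is prior × ∏ likelihoods (using 1 − P(present | H) for each absent symptom):
  Galecosis: 0.180 × (1 − 0.04) × (1 − 0.32) × 0.55 = 0.064627
  Jorion: 0.219 × (1 − 0.18) × (1 − 0.09) × 0.85 = 0.13891
  Velard fever: 0.285 × (1 − 0.89) × (1 − 0.74) × 0.90 = 0.0073359
  Neyen fever: 0.316 × (1 − 0.57) × (1 − 0.42) × 0.94 = 0.074082
Marginal likelihood of the evidence = 0.28495.
P(Neyen fever | evidence) = 0.074082 / 0.28495 ≈ 0.260.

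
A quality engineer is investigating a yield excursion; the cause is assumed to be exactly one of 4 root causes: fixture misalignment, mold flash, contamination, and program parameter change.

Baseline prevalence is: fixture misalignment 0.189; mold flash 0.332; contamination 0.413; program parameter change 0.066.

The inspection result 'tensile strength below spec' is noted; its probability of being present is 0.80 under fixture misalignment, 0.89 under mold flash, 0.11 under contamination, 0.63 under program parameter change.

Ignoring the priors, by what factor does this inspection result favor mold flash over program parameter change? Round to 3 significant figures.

Likelihood of this inspection result under each hypothesis:
  mold flash: 0.89
  program parameter change: 0.63
Bayes factor = 0.89 / 0.63 ≈ 1.41

1.41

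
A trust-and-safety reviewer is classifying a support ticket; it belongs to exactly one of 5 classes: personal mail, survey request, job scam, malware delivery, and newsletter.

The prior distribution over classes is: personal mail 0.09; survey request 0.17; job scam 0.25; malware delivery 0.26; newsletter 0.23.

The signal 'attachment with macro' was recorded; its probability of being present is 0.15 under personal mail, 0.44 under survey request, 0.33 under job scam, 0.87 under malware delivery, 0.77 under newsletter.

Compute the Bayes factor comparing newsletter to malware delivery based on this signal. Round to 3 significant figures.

Likelihood of this signal under each hypothesis:
  newsletter: 0.77
  malware delivery: 0.87
Bayes factor = 0.77 / 0.87 ≈ 0.885

0.885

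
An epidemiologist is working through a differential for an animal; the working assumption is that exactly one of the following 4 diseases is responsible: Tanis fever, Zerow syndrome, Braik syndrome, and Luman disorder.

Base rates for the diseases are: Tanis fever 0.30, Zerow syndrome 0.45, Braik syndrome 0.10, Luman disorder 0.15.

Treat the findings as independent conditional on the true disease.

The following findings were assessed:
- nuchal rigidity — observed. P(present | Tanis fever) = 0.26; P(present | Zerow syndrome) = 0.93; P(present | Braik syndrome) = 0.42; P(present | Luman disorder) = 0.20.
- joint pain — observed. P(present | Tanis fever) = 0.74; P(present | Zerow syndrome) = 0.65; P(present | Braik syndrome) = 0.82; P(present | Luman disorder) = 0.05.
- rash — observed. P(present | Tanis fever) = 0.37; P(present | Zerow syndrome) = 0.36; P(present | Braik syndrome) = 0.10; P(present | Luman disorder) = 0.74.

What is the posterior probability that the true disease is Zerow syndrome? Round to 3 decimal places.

0.791

For each hypothesis, the unnormalized posterior weight is prior × product of the finding likelihoods:
  Tanis fever: 0.30 × 0.26 × 0.74 × 0.37 = 0.021356
  Zerow syndrome: 0.45 × 0.93 × 0.65 × 0.36 = 0.097929
  Braik syndrome: 0.10 × 0.42 × 0.82 × 0.10 = 0.003444
  Luman disorder: 0.15 × 0.20 × 0.05 × 0.74 = 0.00111
The unnormalized weights sum to 0.12384.
P(Zerow syndrome | evidence) = 0.097929 / 0.12384 ≈ 0.791.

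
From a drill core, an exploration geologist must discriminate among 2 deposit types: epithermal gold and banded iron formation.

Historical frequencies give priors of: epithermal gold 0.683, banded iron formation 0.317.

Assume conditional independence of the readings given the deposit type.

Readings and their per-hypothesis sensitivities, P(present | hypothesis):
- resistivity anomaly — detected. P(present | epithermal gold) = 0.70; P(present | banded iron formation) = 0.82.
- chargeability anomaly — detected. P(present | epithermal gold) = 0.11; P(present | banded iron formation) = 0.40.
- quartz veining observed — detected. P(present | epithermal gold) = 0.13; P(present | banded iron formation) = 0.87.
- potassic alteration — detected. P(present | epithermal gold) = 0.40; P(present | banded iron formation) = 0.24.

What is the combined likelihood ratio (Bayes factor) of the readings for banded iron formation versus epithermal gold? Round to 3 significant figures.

Take the product of per-reading likelihoods under each hypothesis, then divide.
  banded iron formation: 0.82 × 0.40 × 0.87 × 0.24 = 0.068486
  epithermal gold: 0.70 × 0.11 × 0.13 × 0.40 = 0.004004
Bayes factor = 0.068486 / 0.004004 ≈ 17.1

17.1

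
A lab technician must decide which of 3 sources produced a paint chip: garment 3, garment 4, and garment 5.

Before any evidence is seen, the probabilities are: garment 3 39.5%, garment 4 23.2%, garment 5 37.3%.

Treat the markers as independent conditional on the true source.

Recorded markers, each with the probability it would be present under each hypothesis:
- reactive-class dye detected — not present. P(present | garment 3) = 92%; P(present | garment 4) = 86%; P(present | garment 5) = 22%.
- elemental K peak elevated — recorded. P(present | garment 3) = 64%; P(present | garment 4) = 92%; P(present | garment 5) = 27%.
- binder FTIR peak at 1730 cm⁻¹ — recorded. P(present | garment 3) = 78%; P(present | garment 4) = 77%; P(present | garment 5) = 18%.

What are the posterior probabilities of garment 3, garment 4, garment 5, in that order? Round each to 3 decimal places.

By Bayes' rule with conditional independence, the unnormalized weight for each hypothesis is prior × ∏ likelihoods (using 1 − P(present | H) for each absent marker):
  garment 3: 0.395 × (1 − 0.92) × 0.64 × 0.78 = 0.015775
  garment 4: 0.232 × (1 − 0.86) × 0.92 × 0.77 = 0.023009
  garment 5: 0.373 × (1 − 0.22) × 0.27 × 0.18 = 0.01414
Normalizing constant Z = 0.015775 + 0.023009 + 0.01414 = 0.052923.
P(garment 3 | evidence) = 0.015775 / 0.052923 ≈ 0.298
P(garment 4 | evidence) = 0.023009 / 0.052923 ≈ 0.435
P(garment 5 | evidence) = 0.01414 / 0.052923 ≈ 0.267

0.298, 0.435, 0.267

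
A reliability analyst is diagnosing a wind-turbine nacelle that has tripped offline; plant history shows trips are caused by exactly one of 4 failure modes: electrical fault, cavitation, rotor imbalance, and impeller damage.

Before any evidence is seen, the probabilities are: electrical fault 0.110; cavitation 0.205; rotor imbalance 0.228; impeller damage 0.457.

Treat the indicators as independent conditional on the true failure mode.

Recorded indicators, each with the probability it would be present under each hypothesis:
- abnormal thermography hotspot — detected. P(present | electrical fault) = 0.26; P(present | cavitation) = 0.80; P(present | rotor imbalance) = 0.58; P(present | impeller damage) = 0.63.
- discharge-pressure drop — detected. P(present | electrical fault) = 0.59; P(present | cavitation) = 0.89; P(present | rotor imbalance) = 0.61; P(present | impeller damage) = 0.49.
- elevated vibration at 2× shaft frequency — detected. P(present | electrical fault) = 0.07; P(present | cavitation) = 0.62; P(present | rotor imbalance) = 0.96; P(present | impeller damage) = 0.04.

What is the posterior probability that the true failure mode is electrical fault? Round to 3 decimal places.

0.007

Multiply each prior by the joint likelihood of the indicator pattern:
  electrical fault: 0.110 × 0.26 × 0.59 × 0.07 = 0.0011812
  cavitation: 0.205 × 0.80 × 0.89 × 0.62 = 0.090495
  rotor imbalance: 0.228 × 0.58 × 0.61 × 0.96 = 0.07744
  impeller damage: 0.457 × 0.63 × 0.49 × 0.04 = 0.005643
Normalizing constant Z = 0.0011812 + 0.090495 + 0.07744 + 0.005643 = 0.17476.
P(electrical fault | evidence) = 0.0011812 / 0.17476 ≈ 0.007.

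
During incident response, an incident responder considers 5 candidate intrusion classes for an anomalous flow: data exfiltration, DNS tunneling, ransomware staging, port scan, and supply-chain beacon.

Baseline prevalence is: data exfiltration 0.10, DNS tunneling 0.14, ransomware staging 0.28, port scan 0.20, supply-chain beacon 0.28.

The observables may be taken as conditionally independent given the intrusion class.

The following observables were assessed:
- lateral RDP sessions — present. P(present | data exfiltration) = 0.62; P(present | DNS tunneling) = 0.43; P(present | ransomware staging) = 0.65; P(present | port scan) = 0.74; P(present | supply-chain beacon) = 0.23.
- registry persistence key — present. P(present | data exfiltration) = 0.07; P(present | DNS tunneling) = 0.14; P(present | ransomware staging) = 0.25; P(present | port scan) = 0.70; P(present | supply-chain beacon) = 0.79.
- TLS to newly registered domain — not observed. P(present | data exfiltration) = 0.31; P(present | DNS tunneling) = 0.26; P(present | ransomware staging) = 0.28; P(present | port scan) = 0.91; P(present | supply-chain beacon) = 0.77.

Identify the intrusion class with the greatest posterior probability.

By Bayes' rule with conditional independence, the unnormalized weight for each hypothesis is prior × ∏ likelihoods (using 1 − P(present | H) for each absent observable):
  data exfiltration: 0.10 × 0.62 × 0.07 × (1 − 0.31) = 0.0029946
  DNS tunneling: 0.14 × 0.43 × 0.14 × (1 − 0.26) = 0.0062367
  ransomware staging: 0.28 × 0.65 × 0.25 × (1 − 0.28) = 0.03276
  port scan: 0.20 × 0.74 × 0.70 × (1 − 0.91) = 0.009324
  supply-chain beacon: 0.28 × 0.23 × 0.79 × (1 − 0.77) = 0.011701
Normalizing constant Z = 0.0029946 + 0.0062367 + 0.03276 + 0.009324 + 0.011701 = 0.063017.
P(data exfiltration | evidence) ≈ 0.0029946 / 0.063017 ≈ 0.048
P(DNS tunneling | evidence) ≈ 0.0062367 / 0.063017 ≈ 0.099
P(ransomware staging | evidence) ≈ 0.03276 / 0.063017 ≈ 0.520
P(port scan | evidence) ≈ 0.009324 / 0.063017 ≈ 0.148
P(supply-chain beacon | evidence) ≈ 0.011701 / 0.063017 ≈ 0.186
The largest is 0.520, so ransomware staging is most probable.

ransomware staging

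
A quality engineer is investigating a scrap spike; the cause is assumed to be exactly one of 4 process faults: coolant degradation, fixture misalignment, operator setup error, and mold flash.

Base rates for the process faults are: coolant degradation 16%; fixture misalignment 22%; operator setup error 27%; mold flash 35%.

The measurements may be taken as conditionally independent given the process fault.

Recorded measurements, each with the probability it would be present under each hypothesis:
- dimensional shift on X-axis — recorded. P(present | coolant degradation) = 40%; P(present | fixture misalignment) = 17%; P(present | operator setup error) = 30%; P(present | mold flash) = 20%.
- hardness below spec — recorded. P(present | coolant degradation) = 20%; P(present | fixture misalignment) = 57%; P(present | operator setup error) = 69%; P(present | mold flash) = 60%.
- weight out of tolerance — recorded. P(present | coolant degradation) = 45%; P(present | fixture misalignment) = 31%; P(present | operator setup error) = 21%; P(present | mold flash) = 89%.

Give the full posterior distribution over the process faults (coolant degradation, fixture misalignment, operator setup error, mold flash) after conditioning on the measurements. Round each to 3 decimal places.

0.094, 0.107, 0.191, 0.608

Multiply each prior by the joint likelihood of the measurement pattern:
  coolant degradation: 0.16 × 0.40 × 0.20 × 0.45 = 0.00576
  fixture misalignment: 0.22 × 0.17 × 0.57 × 0.31 = 0.0066086
  operator setup error: 0.27 × 0.30 × 0.69 × 0.21 = 0.011737
  mold flash: 0.35 × 0.20 × 0.60 × 0.89 = 0.03738
Marginal likelihood of the evidence = 0.061485.
P(coolant degradation | evidence) = 0.00576 / 0.061485 ≈ 0.094
P(fixture misalignment | evidence) = 0.0066086 / 0.061485 ≈ 0.107
P(operator setup error | evidence) = 0.011737 / 0.061485 ≈ 0.191
P(mold flash | evidence) = 0.03738 / 0.061485 ≈ 0.608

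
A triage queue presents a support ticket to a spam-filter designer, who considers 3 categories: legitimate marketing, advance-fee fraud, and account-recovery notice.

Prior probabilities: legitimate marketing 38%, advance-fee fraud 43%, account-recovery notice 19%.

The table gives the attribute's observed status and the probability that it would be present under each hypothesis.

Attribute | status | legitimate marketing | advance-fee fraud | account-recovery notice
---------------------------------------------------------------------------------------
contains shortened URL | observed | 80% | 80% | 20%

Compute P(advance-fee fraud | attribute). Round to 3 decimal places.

0.501

For each hypothesis, the unnormalized posterior weight is prior × likelihood:
  legitimate marketing: 0.38 × 0.80 = 0.304
  advance-fee fraud: 0.43 × 0.80 = 0.344
  account-recovery notice: 0.19 × 0.20 = 0.038
The unnormalized weights sum to 0.686.
P(advance-fee fraud | evidence) = 0.344 / 0.686 ≈ 0.501.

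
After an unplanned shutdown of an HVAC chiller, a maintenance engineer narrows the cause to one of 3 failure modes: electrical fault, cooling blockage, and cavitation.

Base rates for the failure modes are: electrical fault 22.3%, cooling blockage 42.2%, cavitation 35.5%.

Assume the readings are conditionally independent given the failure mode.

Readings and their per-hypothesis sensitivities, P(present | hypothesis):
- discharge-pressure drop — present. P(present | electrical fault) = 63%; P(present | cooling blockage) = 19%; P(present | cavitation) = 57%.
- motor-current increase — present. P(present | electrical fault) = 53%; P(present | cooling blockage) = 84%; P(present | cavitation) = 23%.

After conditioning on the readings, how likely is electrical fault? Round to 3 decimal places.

For each hypothesis, the unnormalized posterior weight is prior × product of the reading likelihoods:
  electrical fault: 0.223 × 0.63 × 0.53 = 0.07446
  cooling blockage: 0.422 × 0.19 × 0.84 = 0.067351
  cavitation: 0.355 × 0.57 × 0.23 = 0.04654
Normalizing constant Z = 0.07446 + 0.067351 + 0.04654 = 0.18835.
P(electrical fault | evidence) = 0.07446 / 0.18835 ≈ 0.395.

0.395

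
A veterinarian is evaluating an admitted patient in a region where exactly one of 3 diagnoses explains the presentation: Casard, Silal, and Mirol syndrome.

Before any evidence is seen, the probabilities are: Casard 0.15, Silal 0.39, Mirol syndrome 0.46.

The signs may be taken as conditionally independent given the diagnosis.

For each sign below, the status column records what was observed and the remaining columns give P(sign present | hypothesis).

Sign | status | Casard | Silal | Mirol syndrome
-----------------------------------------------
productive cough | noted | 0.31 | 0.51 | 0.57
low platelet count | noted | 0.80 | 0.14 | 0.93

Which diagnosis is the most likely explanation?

Mirol syndrome

Multiply each prior by the joint likelihood of the sign pattern:
  Casard: 0.15 × 0.31 × 0.80 = 0.0372
  Silal: 0.39 × 0.51 × 0.14 = 0.027846
  Mirol syndrome: 0.46 × 0.57 × 0.93 = 0.24385
Marginal likelihood of the evidence = 0.30889.
P(Casard | evidence) ≈ 0.0372 / 0.30889 ≈ 0.120
P(Silal | evidence) ≈ 0.027846 / 0.30889 ≈ 0.090
P(Mirol syndrome | evidence) ≈ 0.24385 / 0.30889 ≈ 0.789
The largest is 0.789, so Mirol syndrome is most probable.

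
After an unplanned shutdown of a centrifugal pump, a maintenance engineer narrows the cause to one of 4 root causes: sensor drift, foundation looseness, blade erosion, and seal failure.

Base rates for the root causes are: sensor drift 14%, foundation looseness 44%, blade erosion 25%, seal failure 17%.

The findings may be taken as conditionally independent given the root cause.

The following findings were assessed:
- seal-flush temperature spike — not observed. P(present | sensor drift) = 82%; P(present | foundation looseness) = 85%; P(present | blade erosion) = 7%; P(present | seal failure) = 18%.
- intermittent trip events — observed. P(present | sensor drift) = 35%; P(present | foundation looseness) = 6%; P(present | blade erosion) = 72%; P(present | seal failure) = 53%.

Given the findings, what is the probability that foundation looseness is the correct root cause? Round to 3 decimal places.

0.016

By Bayes' rule with conditional independence, the unnormalized weight for each hypothesis is prior × ∏ likelihoods (using 1 − P(present | H) for each absent finding):
  sensor drift: 0.14 × (1 − 0.82) × 0.35 = 0.00882
  foundation looseness: 0.44 × (1 − 0.85) × 0.06 = 0.00396
  blade erosion: 0.25 × (1 − 0.07) × 0.72 = 0.1674
  seal failure: 0.17 × (1 − 0.18) × 0.53 = 0.073882
Marginal likelihood of the evidence = 0.25406.
P(foundation looseness | evidence) = 0.00396 / 0.25406 ≈ 0.016.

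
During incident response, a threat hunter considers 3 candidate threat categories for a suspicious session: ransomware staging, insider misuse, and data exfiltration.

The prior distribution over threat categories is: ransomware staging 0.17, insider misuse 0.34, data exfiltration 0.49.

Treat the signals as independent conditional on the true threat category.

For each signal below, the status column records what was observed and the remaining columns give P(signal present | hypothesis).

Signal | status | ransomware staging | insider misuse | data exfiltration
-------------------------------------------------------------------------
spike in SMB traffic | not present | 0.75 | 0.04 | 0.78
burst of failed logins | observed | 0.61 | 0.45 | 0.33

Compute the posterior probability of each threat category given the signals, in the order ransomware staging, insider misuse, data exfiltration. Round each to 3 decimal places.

Multiply each prior by the joint likelihood of the signal pattern (using 1 − P(present | H) for each absent signal):
  ransomware staging: 0.17 × (1 − 0.75) × 0.61 = 0.025925
  insider misuse: 0.34 × (1 − 0.04) × 0.45 = 0.14688
  data exfiltration: 0.49 × (1 − 0.78) × 0.33 = 0.035574
The unnormalized weights sum to 0.20838.
P(ransomware staging | evidence) = 0.025925 / 0.20838 ≈ 0.124
P(insider misuse | evidence) = 0.14688 / 0.20838 ≈ 0.705
P(data exfiltration | evidence) = 0.035574 / 0.20838 ≈ 0.171

0.124, 0.705, 0.171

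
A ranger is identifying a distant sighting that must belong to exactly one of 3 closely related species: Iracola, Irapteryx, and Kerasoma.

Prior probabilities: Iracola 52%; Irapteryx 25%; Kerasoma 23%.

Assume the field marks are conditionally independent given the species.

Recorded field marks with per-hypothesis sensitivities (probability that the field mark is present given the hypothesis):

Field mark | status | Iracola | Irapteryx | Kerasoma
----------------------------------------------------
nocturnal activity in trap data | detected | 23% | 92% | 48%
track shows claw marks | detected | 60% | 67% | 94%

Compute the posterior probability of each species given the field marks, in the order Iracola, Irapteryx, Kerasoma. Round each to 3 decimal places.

0.218, 0.467, 0.315

For each hypothesis, the unnormalized posterior weight is prior × product of the field mark likelihoods:
  Iracola: 0.52 × 0.23 × 0.60 = 0.07176
  Irapteryx: 0.25 × 0.92 × 0.67 = 0.1541
  Kerasoma: 0.23 × 0.48 × 0.94 = 0.10378
Normalizing constant Z = 0.07176 + 0.1541 + 0.10378 = 0.32964.
P(Iracola | evidence) = 0.07176 / 0.32964 ≈ 0.218
P(Irapteryx | evidence) = 0.1541 / 0.32964 ≈ 0.467
P(Kerasoma | evidence) = 0.10378 / 0.32964 ≈ 0.315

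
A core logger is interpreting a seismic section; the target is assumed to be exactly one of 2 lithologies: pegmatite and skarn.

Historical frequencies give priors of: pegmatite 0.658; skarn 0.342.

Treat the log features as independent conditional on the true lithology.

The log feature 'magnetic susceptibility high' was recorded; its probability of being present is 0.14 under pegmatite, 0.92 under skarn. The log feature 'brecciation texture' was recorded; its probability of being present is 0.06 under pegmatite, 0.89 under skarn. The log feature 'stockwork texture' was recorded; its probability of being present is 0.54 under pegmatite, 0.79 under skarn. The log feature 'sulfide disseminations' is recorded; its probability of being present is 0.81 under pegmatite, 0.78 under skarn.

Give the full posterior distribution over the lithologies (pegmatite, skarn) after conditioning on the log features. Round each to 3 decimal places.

0.014, 0.986

Multiply each prior by the joint likelihood of the log feature pattern:
  pegmatite: 0.658 × 0.14 × 0.06 × 0.54 × 0.81 = 0.0024176
  skarn: 0.342 × 0.92 × 0.89 × 0.79 × 0.78 = 0.17255
Normalizing constant Z = 0.0024176 + 0.17255 = 0.17497.
P(pegmatite | evidence) = 0.0024176 / 0.17497 ≈ 0.014
P(skarn | evidence) = 0.17255 / 0.17497 ≈ 0.986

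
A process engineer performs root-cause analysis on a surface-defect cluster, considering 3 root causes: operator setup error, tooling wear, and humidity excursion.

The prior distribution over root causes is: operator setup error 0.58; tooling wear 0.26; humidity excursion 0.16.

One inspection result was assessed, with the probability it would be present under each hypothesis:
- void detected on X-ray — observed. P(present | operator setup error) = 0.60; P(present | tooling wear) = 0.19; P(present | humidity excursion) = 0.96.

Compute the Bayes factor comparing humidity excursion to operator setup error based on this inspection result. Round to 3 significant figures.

Likelihood of this inspection result under each hypothesis:
  humidity excursion: 0.96
  operator setup error: 0.6
Bayes factor = 0.96 / 0.6 ≈ 1.60

1.60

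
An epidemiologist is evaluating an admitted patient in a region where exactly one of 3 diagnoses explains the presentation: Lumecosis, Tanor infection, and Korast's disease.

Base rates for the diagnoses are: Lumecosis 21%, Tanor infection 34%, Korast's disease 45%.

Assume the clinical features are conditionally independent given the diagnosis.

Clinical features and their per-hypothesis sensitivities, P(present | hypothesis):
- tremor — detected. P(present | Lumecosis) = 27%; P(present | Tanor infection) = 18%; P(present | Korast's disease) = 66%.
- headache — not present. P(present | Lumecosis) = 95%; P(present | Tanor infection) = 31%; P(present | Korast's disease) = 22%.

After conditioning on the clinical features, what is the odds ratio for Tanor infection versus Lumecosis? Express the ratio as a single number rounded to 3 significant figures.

14.9

Posterior odds equal prior odds times the likelihood ratio; only the two competing hypotheses matter (using 1 − P(present | H) for each absent clinical feature).
  Tanor infection: 0.34 × 0.18 × (1 − 0.31) = 0.042228
  Lumecosis: 0.21 × 0.27 × (1 − 0.95) = 0.002835
Odds(Tanor infection : Lumecosis) = 0.042228 / 0.002835 ≈ 14.9.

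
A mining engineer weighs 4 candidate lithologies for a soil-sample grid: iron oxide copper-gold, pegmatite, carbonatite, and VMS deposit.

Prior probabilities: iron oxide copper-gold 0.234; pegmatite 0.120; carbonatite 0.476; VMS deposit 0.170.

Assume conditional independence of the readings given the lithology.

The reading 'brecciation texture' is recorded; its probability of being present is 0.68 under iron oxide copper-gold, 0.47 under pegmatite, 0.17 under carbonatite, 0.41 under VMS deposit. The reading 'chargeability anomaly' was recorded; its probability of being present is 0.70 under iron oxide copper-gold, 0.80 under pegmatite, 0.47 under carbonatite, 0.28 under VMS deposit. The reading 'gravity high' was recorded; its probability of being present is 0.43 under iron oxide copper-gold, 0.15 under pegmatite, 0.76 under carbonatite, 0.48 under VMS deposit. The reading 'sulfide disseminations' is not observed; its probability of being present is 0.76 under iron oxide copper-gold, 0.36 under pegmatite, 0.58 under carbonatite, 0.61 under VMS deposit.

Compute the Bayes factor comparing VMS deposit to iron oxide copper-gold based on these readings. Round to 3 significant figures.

0.437

Take the product of per-reading likelihoods under each hypothesis (using 1 − P(present | H) for each absent reading), then divide.
  VMS deposit: 0.41 × 0.28 × 0.48 × (1 − 0.61) = 0.021491
  iron oxide copper-gold: 0.68 × 0.70 × 0.43 × (1 − 0.76) = 0.049123
Bayes factor = 0.021491 / 0.049123 ≈ 0.437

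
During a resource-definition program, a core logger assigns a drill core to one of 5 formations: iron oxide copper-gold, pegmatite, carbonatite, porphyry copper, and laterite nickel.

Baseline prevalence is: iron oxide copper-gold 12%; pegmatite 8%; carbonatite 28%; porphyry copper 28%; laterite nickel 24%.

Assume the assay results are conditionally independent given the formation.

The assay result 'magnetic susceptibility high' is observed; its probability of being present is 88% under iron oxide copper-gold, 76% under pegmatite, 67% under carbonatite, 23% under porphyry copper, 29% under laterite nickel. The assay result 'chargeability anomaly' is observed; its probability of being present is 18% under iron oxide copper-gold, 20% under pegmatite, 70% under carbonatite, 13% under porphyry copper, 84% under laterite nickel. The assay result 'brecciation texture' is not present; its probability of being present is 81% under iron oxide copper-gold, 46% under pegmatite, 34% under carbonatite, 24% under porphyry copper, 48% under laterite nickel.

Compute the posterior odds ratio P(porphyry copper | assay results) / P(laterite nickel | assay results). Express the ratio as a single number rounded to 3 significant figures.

Posterior odds equal prior odds times the likelihood ratio; only the two competing hypotheses matter (using 1 − P(present | H) for each absent assay result).
  porphyry copper: 0.28 × 0.23 × 0.13 × (1 − 0.24) = 0.0063627
  laterite nickel: 0.24 × 0.29 × 0.84 × (1 − 0.48) = 0.030401
Posterior odds = 0.0063627 / 0.030401 ≈ 0.209.

0.209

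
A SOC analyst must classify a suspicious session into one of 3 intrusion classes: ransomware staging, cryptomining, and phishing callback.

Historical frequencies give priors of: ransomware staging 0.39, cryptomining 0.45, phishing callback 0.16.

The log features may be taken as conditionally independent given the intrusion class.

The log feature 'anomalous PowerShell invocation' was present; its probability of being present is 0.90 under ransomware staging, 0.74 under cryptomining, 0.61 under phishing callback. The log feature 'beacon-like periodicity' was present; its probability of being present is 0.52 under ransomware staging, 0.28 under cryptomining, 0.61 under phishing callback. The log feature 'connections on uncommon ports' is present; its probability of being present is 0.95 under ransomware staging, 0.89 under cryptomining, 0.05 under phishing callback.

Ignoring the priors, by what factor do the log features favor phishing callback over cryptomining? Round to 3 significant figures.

0.101

Take the product of per-log feature likelihoods under each hypothesis, then divide.
  phishing callback: 0.61 × 0.61 × 0.05 = 0.018605
  cryptomining: 0.74 × 0.28 × 0.89 = 0.18441
Bayes factor = 0.018605 / 0.18441 ≈ 0.101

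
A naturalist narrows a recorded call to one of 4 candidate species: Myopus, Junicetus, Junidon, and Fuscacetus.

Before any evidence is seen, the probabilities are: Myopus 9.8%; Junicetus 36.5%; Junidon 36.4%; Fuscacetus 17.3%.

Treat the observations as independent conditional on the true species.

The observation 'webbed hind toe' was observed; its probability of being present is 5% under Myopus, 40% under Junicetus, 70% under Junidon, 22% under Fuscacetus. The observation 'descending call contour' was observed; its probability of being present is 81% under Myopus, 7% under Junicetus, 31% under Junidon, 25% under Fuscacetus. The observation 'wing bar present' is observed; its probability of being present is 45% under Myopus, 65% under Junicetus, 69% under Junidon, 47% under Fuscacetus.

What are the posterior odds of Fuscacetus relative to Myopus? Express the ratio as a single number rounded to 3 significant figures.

2.50

Posterior odds equal prior odds times the likelihood ratio; only the two competing hypotheses matter.
  Fuscacetus: 0.173 × 0.22 × 0.25 × 0.47 = 0.004472
  Myopus: 0.098 × 0.05 × 0.81 × 0.45 = 0.0017861
Posterior odds = 0.004472 / 0.0017861 ≈ 2.50.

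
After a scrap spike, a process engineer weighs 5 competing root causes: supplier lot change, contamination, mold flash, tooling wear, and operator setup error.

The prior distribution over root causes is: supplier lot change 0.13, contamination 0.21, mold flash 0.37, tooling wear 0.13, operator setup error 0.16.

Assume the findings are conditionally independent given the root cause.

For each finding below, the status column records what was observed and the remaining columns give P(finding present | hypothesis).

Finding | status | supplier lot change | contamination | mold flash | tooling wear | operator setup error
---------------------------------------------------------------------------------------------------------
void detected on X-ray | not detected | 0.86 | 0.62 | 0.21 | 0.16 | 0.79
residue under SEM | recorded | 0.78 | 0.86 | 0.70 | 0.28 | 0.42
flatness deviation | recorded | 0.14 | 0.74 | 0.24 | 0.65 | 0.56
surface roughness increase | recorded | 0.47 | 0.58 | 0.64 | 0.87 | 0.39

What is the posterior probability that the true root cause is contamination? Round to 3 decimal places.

0.358

For each hypothesis, the unnormalized posterior weight is prior × product of the finding likelihoods (using 1 − P(present | H) for each absent finding):
  supplier lot change: 0.13 × (1 − 0.86) × 0.78 × 0.14 × 0.47 = 0.0009341
  contamination: 0.21 × (1 − 0.62) × 0.86 × 0.74 × 0.58 = 0.029455
  mold flash: 0.37 × (1 − 0.21) × 0.70 × 0.24 × 0.64 = 0.031428
  tooling wear: 0.13 × (1 − 0.16) × 0.28 × 0.65 × 0.87 = 0.017291
  operator setup error: 0.16 × (1 − 0.79) × 0.42 × 0.56 × 0.39 = 0.0030821
The unnormalized weights sum to 0.08219.
P(contamination | evidence) = 0.029455 / 0.08219 ≈ 0.358.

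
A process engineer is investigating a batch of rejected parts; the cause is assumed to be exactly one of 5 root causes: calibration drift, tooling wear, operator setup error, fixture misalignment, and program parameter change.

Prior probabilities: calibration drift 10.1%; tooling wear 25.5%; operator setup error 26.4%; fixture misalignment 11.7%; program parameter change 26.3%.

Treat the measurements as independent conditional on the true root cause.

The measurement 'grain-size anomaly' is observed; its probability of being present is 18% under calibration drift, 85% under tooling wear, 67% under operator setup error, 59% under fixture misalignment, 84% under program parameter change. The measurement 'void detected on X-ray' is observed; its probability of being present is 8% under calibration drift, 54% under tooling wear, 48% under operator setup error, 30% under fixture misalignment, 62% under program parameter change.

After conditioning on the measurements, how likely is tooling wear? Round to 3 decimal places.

By Bayes' rule with conditional independence, the unnormalized weight for each hypothesis is prior × ∏ likelihoods:
  calibration drift: 0.101 × 0.18 × 0.08 = 0.0014544
  tooling wear: 0.255 × 0.85 × 0.54 = 0.11705
  operator setup error: 0.264 × 0.67 × 0.48 = 0.084902
  fixture misalignment: 0.117 × 0.59 × 0.30 = 0.020709
  program parameter change: 0.263 × 0.84 × 0.62 = 0.13697
Normalizing constant Z = 0.0014544 + 0.11705 + 0.084902 + 0.020709 + 0.13697 = 0.36108.
P(tooling wear | evidence) = 0.11705 / 0.36108 ≈ 0.324.

0.324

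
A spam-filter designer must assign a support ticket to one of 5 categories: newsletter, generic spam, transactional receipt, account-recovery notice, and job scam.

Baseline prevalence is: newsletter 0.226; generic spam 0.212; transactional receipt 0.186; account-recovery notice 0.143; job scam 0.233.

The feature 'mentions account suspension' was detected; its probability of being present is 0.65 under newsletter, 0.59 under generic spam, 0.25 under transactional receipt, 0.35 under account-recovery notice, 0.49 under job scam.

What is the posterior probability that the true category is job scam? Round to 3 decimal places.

0.237

For each hypothesis, the unnormalized posterior weight is prior × likelihood:
  newsletter: 0.226 × 0.65 = 0.1469
  generic spam: 0.212 × 0.59 = 0.12508
  transactional receipt: 0.186 × 0.25 = 0.0465
  account-recovery notice: 0.143 × 0.35 = 0.05005
  job scam: 0.233 × 0.49 = 0.11417
The unnormalized weights sum to 0.4827.
P(job scam | evidence) = 0.11417 / 0.4827 ≈ 0.237.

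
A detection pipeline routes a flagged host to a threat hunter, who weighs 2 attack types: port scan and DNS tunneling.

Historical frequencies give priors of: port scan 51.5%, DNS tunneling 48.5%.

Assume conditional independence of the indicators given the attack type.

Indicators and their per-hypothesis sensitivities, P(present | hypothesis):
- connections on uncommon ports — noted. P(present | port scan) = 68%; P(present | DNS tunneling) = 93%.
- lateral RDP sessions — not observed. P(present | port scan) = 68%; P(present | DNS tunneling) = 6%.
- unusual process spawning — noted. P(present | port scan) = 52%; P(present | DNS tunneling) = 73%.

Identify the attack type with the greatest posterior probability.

By Bayes' rule with conditional independence, the unnormalized weight for each hypothesis is prior × ∏ likelihoods (using 1 − P(present | H) for each absent indicator):
  port scan: 0.515 × 0.68 × (1 − 0.68) × 0.52 = 0.058273
  DNS tunneling: 0.485 × 0.93 × (1 − 0.06) × 0.73 = 0.30951
The unnormalized weights sum to 0.36778.
P(port scan | evidence) ≈ 0.058273 / 0.36778 ≈ 0.158
P(DNS tunneling | evidence) ≈ 0.30951 / 0.36778 ≈ 0.842
The largest is 0.842, so DNS tunneling is most probable.

DNS tunneling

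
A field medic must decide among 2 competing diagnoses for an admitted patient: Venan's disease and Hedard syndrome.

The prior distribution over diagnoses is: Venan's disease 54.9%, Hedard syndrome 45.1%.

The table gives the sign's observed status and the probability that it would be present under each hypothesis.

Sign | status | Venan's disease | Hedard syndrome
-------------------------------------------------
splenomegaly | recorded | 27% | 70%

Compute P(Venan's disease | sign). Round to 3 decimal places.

0.320

For each hypothesis, the unnormalized posterior weight is prior × likelihood:
  Venan's disease: 0.549 × 0.27 = 0.14823
  Hedard syndrome: 0.451 × 0.70 = 0.3157
The unnormalized weights sum to 0.46393.
P(Venan's disease | evidence) = 0.14823 / 0.46393 ≈ 0.320.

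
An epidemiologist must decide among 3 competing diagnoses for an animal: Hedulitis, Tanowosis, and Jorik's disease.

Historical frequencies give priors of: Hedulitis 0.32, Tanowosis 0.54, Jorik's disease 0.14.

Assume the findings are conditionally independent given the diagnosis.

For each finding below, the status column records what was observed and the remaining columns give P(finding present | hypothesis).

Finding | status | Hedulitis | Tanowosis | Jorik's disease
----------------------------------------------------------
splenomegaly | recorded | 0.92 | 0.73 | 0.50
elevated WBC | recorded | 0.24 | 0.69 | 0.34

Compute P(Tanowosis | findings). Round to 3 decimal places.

0.742

By Bayes' rule with conditional independence, the unnormalized weight for each hypothesis is prior × ∏ likelihoods:
  Hedulitis: 0.32 × 0.92 × 0.24 = 0.070656
  Tanowosis: 0.54 × 0.73 × 0.69 = 0.272
  Jorik's disease: 0.14 × 0.50 × 0.34 = 0.0238
The unnormalized weights sum to 0.36645.
P(Tanowosis | evidence) = 0.272 / 0.36645 ≈ 0.742.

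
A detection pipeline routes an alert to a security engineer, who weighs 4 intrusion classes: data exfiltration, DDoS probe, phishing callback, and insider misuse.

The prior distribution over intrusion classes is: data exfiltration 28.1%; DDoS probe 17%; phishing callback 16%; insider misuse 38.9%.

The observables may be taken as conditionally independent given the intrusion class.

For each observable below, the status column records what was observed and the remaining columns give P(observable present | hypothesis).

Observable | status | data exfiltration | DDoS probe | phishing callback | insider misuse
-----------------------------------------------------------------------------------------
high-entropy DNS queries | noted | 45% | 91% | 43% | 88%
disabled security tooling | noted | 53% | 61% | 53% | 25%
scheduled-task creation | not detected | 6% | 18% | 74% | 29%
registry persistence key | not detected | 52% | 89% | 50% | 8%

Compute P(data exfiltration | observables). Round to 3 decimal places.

By Bayes' rule with conditional independence, the unnormalized weight for each hypothesis is prior × ∏ likelihoods (using 1 − P(present | H) for each absent observable):
  data exfiltration: 0.281 × 0.45 × 0.53 × (1 − 0.06) × (1 − 0.52) = 0.030239
  DDoS probe: 0.170 × 0.91 × 0.61 × (1 − 0.18) × (1 − 0.89) = 0.0085119
  phishing callback: 0.160 × 0.43 × 0.53 × (1 − 0.74) × (1 − 0.50) = 0.0047403
  insider misuse: 0.389 × 0.88 × 0.25 × (1 − 0.29) × (1 − 0.08) = 0.055901
The unnormalized weights sum to 0.099392.
P(data exfiltration | evidence) = 0.030239 / 0.099392 ≈ 0.304.

0.304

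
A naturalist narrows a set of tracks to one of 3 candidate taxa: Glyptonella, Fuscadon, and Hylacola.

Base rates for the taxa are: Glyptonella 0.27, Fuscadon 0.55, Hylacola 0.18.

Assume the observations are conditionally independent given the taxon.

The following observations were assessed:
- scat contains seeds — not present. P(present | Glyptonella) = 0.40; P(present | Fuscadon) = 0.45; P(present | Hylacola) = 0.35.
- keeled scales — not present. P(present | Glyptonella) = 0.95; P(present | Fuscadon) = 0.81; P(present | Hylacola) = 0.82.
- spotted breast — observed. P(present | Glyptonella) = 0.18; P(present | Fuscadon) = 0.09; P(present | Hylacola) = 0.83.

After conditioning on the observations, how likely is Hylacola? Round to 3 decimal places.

0.725

By Bayes' rule with conditional independence, the unnormalized weight for each hypothesis is prior × ∏ likelihoods (using 1 − P(present | H) for each absent observation):
  Glyptonella: 0.27 × (1 − 0.40) × (1 − 0.95) × 0.18 = 0.001458
  Fuscadon: 0.55 × (1 − 0.45) × (1 − 0.81) × 0.09 = 0.0051727
  Hylacola: 0.18 × (1 − 0.35) × (1 − 0.82) × 0.83 = 0.01748
Normalizing constant Z = 0.001458 + 0.0051727 + 0.01748 = 0.024111.
P(Hylacola | evidence) = 0.01748 / 0.024111 ≈ 0.725.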